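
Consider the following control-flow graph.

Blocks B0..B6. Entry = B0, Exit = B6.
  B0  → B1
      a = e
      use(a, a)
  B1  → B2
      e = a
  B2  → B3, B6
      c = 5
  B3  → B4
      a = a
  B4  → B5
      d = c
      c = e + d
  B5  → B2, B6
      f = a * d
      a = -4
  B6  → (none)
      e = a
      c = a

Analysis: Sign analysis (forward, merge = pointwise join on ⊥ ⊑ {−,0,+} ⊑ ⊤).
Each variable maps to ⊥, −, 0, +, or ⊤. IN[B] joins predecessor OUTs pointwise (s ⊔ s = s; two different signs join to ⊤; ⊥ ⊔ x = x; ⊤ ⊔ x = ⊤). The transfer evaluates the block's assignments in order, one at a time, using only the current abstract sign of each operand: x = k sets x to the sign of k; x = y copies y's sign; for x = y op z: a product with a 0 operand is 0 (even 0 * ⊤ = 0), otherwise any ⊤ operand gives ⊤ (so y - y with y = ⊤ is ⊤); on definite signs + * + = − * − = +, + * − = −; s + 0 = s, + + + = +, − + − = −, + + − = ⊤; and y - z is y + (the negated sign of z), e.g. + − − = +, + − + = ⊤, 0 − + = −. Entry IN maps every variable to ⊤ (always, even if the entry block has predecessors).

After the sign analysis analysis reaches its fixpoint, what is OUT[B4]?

Answer: {a: ⊤, b: ⊤, c: ⊤, d: +, e: ⊤, f: ⊤}

Working:
Per-block solution:
  B0:  IN=(all ⊤)  OUT=(all ⊤)
  B1:  IN=(all ⊤)  OUT=(all ⊤)
  B2:  IN=(all ⊤)  OUT={c:+; rest ⊤}
  B3:  IN={c:+; rest ⊤}  OUT={c:+; rest ⊤}
  B4:  IN={c:+; rest ⊤}  OUT={d:+; rest ⊤}
  B5:  IN={d:+; rest ⊤}  OUT={a:-, d:+; rest ⊤}
  B6:  IN=(all ⊤)  OUT=(all ⊤)

Merge at B4: IN[B4] = OUT[B3] = {a: ⊤, b: ⊤, c: +, d: ⊤, e: ⊤, f: ⊤}
Applying B4's transfer function to that IN value gives OUT[B4] (row B4 above).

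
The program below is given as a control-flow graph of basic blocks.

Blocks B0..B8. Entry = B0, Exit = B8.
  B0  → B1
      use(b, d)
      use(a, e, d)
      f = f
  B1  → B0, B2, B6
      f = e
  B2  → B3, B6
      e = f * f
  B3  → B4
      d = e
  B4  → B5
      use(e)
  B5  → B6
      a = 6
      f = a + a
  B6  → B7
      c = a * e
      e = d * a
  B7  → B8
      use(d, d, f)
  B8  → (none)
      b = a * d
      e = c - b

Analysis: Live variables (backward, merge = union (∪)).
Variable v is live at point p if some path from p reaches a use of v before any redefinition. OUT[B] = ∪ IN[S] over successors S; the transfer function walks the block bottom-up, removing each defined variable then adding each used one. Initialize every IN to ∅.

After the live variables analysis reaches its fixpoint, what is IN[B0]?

Converged values:
  B0:   IN={a, b, d, e, f}   OUT={a, b, d, e}
  B1:   IN={a, b, d, e}   OUT={a, b, d, e, f}
  B2:   IN={a, d, f}   OUT={a, d, e, f}
  B3:   IN={e}   OUT={d, e}
  B4:   IN={d, e}   OUT={d, e}
  B5:   IN={d, e}   OUT={a, d, e, f}
  B6:   IN={a, d, e, f}   OUT={a, c, d, f}
  B7:   IN={a, c, d, f}   OUT={a, c, d}
  B8:   IN={a, c, d}   OUT={}

Merge at B0: OUT[B0] = IN[B1] = {a, b, d, e}
Applying B0's transfer function to that OUT value gives IN[B0] (row B0 above).

Answer: {a, b, d, e, f}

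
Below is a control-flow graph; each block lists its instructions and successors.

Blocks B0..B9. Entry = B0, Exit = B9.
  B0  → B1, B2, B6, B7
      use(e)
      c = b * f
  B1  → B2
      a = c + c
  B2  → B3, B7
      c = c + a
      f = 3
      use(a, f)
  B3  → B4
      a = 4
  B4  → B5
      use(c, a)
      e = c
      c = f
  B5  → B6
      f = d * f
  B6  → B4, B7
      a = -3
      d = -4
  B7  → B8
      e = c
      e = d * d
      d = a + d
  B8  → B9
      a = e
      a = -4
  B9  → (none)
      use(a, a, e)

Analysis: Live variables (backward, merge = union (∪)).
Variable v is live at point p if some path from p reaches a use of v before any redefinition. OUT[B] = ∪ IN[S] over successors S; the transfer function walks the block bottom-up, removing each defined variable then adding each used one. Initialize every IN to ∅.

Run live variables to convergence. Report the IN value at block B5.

Answer: {c, d, f}

Trace:
Per-block solution:
  B0: | IN={a, b, d, e, f} | OUT={a, c, d, f}
  B1: | IN={c, d} | OUT={a, c, d}
  B2: | IN={a, c, d} | OUT={a, c, d, f}
  B3: | IN={c, d, f} | OUT={a, c, d, f}
  B4: | IN={a, c, d, f} | OUT={c, d, f}
  B5: | IN={c, d, f} | OUT={c, f}
  B6: | IN={c, f} | OUT={a, c, d, f}
  B7: | IN={a, c, d} | OUT={e}
  B8: | IN={e} | OUT={a, e}
  B9: | IN={a, e} | OUT={}

Merge at B5: OUT[B5] = IN[B6] = {c, f}
Applying B5's transfer function to that OUT value gives IN[B5] (row B5 above).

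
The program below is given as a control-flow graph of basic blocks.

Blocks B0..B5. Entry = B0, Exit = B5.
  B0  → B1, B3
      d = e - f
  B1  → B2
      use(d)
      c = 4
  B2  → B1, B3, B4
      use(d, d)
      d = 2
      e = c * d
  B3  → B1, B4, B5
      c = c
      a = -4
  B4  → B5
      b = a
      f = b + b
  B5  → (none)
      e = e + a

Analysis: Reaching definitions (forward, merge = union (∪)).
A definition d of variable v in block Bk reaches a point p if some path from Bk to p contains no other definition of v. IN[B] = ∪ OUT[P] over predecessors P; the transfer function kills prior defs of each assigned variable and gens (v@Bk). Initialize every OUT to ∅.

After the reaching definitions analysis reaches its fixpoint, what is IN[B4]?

Per-block solution:
  B0:  IN={}  OUT={d@B0}
  B1:  IN={a@B3, c@B1, c@B3, d@B0, d@B2, e@B2}  OUT={a@B3, c@B1, d@B0, d@B2, e@B2}
  B2:  IN={a@B3, c@B1, d@B0, d@B2, e@B2}  OUT={a@B3, c@B1, d@B2, e@B2}
  B3:  IN={a@B3, c@B1, d@B0, d@B2, e@B2}  OUT={a@B3, c@B3, d@B0, d@B2, e@B2}
  B4:  IN={a@B3, c@B1, c@B3, d@B0, d@B2, e@B2}  OUT={a@B3, b@B4, c@B1, c@B3, d@B0, d@B2, e@B2, f@B4}
  B5:  IN={a@B3, b@B4, c@B1, c@B3, d@B0, d@B2, e@B2, f@B4}  OUT={a@B3, b@B4, c@B1, c@B3, d@B0, d@B2, e@B5, f@B4}

Merge at B4: IN[B4] = OUT[B2] ⊔ OUT[B3] = {a@B3, c@B1, c@B3, d@B0, d@B2, e@B2}

Answer: {a@B3, c@B1, c@B3, d@B0, d@B2, e@B2}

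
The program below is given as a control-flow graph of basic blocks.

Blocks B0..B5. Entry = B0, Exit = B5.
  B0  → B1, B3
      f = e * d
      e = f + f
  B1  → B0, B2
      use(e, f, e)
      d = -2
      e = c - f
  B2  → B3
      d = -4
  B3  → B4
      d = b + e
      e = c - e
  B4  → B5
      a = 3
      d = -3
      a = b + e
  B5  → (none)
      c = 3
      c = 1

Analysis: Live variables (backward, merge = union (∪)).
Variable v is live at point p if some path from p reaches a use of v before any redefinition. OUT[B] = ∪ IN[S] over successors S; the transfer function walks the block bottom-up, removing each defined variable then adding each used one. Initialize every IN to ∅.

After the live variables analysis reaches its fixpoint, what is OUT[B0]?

Fixpoint table:
  B0: | IN={b, c, d, e} | OUT={b, c, e, f}
  B1: | IN={b, c, e, f} | OUT={b, c, d, e}
  B2: | IN={b, c, e} | OUT={b, c, e}
  B3: | IN={b, c, e} | OUT={b, e}
  B4: | IN={b, e} | OUT={}
  B5: | IN={} | OUT={}

Merge at B0: OUT[B0] = IN[B1] ⊔ IN[B3] = {b, c, e, f}

Answer: {b, c, e, f}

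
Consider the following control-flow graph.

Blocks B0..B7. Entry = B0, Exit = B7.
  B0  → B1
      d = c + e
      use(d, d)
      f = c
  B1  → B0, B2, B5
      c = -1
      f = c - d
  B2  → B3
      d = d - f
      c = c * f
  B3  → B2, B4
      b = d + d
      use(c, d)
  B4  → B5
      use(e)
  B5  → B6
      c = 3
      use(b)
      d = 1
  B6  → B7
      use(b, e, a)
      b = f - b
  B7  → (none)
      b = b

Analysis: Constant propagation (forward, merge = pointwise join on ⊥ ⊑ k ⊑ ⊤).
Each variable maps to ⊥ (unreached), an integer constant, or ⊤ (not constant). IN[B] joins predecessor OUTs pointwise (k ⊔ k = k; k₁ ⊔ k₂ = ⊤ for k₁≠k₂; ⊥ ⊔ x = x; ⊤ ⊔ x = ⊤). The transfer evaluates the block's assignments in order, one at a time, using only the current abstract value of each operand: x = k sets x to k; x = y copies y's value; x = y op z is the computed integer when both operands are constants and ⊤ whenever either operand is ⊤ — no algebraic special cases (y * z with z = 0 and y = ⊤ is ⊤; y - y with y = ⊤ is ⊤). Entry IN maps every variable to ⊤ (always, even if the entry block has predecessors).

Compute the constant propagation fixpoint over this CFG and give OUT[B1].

Answer: {a: ⊤, b: ⊤, c: -1, d: ⊤, e: ⊤, f: ⊤}

Trace:
Per-block solution:
  B0:   IN=(all ⊤)   OUT=(all ⊤)
  B1:   IN=(all ⊤)   OUT={c:-1; rest ⊤}
  B2:   IN=(all ⊤)   OUT=(all ⊤)
  B3:   IN=(all ⊤)   OUT=(all ⊤)
  B4:   IN=(all ⊤)   OUT=(all ⊤)
  B5:   IN=(all ⊤)   OUT={c:3, d:1; rest ⊤}
  B6:   IN={c:3, d:1; rest ⊤}   OUT={c:3, d:1; rest ⊤}
  B7:   IN={c:3, d:1; rest ⊤}   OUT={c:3, d:1; rest ⊤}

Merge at B1: IN[B1] = OUT[B0] = {a: ⊤, b: ⊤, c: ⊤, d: ⊤, e: ⊤, f: ⊤}
Applying B1's transfer function to that IN value gives OUT[B1] (row B1 above).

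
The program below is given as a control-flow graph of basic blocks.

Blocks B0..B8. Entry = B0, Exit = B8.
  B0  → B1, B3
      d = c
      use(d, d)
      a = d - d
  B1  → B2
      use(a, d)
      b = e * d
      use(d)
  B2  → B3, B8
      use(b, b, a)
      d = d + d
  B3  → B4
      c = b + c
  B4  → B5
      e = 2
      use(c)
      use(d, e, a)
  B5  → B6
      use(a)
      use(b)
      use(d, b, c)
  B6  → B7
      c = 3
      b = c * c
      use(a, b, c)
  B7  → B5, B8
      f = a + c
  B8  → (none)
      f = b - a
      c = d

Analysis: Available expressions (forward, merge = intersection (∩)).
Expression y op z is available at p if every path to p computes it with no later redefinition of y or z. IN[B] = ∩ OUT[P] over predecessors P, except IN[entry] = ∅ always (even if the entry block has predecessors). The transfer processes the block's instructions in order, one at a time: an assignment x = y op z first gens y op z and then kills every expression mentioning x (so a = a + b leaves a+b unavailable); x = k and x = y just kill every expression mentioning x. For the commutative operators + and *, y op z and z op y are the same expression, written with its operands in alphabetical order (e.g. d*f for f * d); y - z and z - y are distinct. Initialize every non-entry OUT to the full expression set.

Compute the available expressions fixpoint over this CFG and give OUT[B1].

Converged values:
  B0: | IN={} | OUT={d-d}
  B1: | IN={d-d} | OUT={d*e, d-d}
  B2: | IN={d*e, d-d} | OUT={}
  B3: | IN={} | OUT={}
  B4: | IN={} | OUT={}
  B5: | IN={} | OUT={}
  B6: | IN={} | OUT={c*c}
  B7: | IN={c*c} | OUT={a+c, c*c}
  B8: | IN={} | OUT={b-a}

Merge at B1: IN[B1] = OUT[B0] = {d-d}
Applying B1's transfer function to that IN value gives OUT[B1] (row B1 above).

Answer: {d*e, d-d}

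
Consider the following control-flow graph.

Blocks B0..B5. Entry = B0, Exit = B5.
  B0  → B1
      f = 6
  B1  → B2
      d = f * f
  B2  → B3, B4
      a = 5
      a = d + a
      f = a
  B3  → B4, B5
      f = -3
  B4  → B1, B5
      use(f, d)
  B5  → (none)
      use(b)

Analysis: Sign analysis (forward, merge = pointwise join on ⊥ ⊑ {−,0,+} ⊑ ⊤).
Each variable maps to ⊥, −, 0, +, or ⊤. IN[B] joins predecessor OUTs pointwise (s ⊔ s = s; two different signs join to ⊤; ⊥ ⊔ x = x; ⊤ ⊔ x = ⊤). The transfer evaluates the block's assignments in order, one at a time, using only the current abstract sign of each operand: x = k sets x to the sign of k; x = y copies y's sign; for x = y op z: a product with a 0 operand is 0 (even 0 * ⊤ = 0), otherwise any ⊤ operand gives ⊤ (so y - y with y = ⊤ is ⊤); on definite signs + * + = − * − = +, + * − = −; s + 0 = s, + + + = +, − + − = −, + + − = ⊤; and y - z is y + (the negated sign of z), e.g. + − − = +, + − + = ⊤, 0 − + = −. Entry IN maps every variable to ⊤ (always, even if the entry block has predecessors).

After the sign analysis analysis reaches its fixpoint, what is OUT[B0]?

Answer: {a: ⊤, b: ⊤, c: ⊤, d: ⊤, e: ⊤, f: +}

Derivation:
Per-block solution:
  B0: | IN=(all ⊤) | OUT={f:+; rest ⊤}
  B1: | IN=(all ⊤) | OUT=(all ⊤)
  B2: | IN=(all ⊤) | OUT=(all ⊤)
  B3: | IN=(all ⊤) | OUT={f:-; rest ⊤}
  B4: | IN=(all ⊤) | OUT=(all ⊤)
  B5: | IN=(all ⊤) | OUT=(all ⊤)

B0 is the boundary node: IN[B0] = {a: ⊤, b: ⊤, c: ⊤, d: ⊤, e: ⊤, f: ⊤}
Applying B0's transfer function to that IN value gives OUT[B0] (row B0 above).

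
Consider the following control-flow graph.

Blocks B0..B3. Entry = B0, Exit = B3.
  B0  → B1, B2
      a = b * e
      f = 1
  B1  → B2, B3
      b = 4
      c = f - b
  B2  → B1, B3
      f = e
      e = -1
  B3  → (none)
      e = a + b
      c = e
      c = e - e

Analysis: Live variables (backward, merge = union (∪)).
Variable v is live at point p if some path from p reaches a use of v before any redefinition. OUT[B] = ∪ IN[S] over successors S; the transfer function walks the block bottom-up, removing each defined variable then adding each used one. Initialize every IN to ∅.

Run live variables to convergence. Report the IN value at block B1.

Fixpoint table:
  B0:   IN={b, e}   OUT={a, b, e, f}
  B1:   IN={a, e, f}   OUT={a, b, e}
  B2:   IN={a, b, e}   OUT={a, b, e, f}
  B3:   IN={a, b}   OUT={}

Merge at B1: OUT[B1] = IN[B2] ⊔ IN[B3] = {a, b, e}
Applying B1's transfer function to that OUT value gives IN[B1] (row B1 above).

Answer: {a, e, f}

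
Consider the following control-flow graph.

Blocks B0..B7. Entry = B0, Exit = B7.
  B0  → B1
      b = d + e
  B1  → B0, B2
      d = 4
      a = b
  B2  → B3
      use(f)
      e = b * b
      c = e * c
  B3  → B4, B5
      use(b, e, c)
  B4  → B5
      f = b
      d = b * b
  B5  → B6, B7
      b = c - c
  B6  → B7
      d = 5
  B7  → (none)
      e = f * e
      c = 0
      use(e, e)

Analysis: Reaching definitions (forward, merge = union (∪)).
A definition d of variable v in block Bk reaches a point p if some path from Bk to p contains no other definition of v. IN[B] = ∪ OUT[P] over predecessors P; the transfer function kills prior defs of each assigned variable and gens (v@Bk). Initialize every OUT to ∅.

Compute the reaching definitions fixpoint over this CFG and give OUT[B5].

Converged values:
  B0:  IN={a@B1, b@B0, d@B1}  OUT={a@B1, b@B0, d@B1}
  B1:  IN={a@B1, b@B0, d@B1}  OUT={a@B1, b@B0, d@B1}
  B2:  IN={a@B1, b@B0, d@B1}  OUT={a@B1, b@B0, c@B2, d@B1, e@B2}
  B3:  IN={a@B1, b@B0, c@B2, d@B1, e@B2}  OUT={a@B1, b@B0, c@B2, d@B1, e@B2}
  B4:  IN={a@B1, b@B0, c@B2, d@B1, e@B2}  OUT={a@B1, b@B0, c@B2, d@B4, e@B2, f@B4}
  B5:  IN={a@B1, b@B0, c@B2, d@B1, d@B4, e@B2, f@B4}  OUT={a@B1, b@B5, c@B2, d@B1, d@B4, e@B2, f@B4}
  B6:  IN={a@B1, b@B5, c@B2, d@B1, d@B4, e@B2, f@B4}  OUT={a@B1, b@B5, c@B2, d@B6, e@B2, f@B4}
  B7:  IN={a@B1, b@B5, c@B2, d@B1, d@B4, d@B6, e@B2, f@B4}  OUT={a@B1, b@B5, c@B7, d@B1, d@B4, d@B6, e@B7, f@B4}

Merge at B5: IN[B5] = OUT[B3] ⊔ OUT[B4] = {a@B1, b@B0, c@B2, d@B1, d@B4, e@B2, f@B4}
Applying B5's transfer function to that IN value gives OUT[B5] (row B5 above).

Answer: {a@B1, b@B5, c@B2, d@B1, d@B4, e@B2, f@B4}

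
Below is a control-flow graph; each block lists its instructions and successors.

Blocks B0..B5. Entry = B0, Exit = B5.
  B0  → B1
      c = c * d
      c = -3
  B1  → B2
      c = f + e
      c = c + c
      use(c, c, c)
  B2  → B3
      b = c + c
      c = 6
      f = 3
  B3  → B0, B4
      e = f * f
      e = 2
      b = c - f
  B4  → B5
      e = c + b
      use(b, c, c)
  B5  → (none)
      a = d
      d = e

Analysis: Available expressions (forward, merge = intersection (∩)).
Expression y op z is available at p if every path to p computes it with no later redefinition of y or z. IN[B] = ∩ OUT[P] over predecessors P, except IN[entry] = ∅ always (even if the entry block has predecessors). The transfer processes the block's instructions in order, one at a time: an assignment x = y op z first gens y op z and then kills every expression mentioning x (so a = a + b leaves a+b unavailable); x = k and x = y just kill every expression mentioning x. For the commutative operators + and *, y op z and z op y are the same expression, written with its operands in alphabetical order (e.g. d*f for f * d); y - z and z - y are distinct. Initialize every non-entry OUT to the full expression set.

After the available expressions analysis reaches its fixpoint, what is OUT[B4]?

Answer: {b+c, c-f, f*f}

Working:
Per-block solution:
  B0: | IN={} | OUT={}
  B1: | IN={} | OUT={e+f}
  B2: | IN={e+f} | OUT={}
  B3: | IN={} | OUT={c-f, f*f}
  B4: | IN={c-f, f*f} | OUT={b+c, c-f, f*f}
  B5: | IN={b+c, c-f, f*f} | OUT={b+c, c-f, f*f}

Merge at B4: IN[B4] = OUT[B3] = {c-f, f*f}
Applying B4's transfer function to that IN value gives OUT[B4] (row B4 above).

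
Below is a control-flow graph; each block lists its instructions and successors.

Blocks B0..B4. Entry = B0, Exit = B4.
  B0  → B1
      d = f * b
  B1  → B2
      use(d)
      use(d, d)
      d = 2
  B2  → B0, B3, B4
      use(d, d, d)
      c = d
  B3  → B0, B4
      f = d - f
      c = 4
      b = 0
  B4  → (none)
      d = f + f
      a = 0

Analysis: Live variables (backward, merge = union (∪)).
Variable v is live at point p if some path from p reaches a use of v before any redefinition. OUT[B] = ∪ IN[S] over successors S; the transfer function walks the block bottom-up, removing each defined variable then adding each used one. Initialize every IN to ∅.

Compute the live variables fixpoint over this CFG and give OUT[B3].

Fixpoint table:
  B0:  IN={b, f}  OUT={b, d, f}
  B1:  IN={b, d, f}  OUT={b, d, f}
  B2:  IN={b, d, f}  OUT={b, d, f}
  B3:  IN={d, f}  OUT={b, f}
  B4:  IN={f}  OUT={}

Merge at B3: OUT[B3] = IN[B0] ⊔ IN[B4] = {b, f}

Answer: {b, f}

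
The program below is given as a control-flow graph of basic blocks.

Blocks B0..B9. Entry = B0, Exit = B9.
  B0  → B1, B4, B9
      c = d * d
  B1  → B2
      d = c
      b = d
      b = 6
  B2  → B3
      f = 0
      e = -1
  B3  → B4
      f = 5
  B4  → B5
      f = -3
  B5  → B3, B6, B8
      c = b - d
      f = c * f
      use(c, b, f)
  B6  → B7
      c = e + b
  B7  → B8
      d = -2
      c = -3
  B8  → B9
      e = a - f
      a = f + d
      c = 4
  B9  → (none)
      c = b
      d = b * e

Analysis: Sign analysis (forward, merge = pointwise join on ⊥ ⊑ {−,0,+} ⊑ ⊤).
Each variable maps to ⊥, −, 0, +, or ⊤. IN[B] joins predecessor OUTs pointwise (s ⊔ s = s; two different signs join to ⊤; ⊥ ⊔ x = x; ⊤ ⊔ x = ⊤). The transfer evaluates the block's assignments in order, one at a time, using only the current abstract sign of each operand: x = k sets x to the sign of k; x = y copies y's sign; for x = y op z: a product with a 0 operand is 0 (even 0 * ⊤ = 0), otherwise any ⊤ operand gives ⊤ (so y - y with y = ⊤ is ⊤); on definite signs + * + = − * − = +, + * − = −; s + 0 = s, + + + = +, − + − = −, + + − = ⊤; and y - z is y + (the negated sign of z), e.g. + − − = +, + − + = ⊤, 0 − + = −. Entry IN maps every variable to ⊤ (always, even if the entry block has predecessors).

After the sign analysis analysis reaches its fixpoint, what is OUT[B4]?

Fixpoint table:
  B0:   IN=(all ⊤)   OUT=(all ⊤)
  B1:   IN=(all ⊤)   OUT={b:+; rest ⊤}
  B2:   IN={b:+; rest ⊤}   OUT={b:+, e:-, f:0; rest ⊤}
  B3:   IN=(all ⊤)   OUT={f:+; rest ⊤}
  B4:   IN=(all ⊤)   OUT={f:-; rest ⊤}
  B5:   IN={f:-; rest ⊤}   OUT=(all ⊤)
  B6:   IN=(all ⊤)   OUT=(all ⊤)
  B7:   IN=(all ⊤)   OUT={c:-, d:-; rest ⊤}
  B8:   IN=(all ⊤)   OUT={c:+; rest ⊤}
  B9:   IN=(all ⊤)   OUT=(all ⊤)

Merge at B4: IN[B4] = OUT[B0] ⊔ OUT[B3] = {a: ⊤, b: ⊤, c: ⊤, d: ⊤, e: ⊤, f: ⊤}
Applying B4's transfer function to that IN value gives OUT[B4] (row B4 above).

Answer: {a: ⊤, b: ⊤, c: ⊤, d: ⊤, e: ⊤, f: -}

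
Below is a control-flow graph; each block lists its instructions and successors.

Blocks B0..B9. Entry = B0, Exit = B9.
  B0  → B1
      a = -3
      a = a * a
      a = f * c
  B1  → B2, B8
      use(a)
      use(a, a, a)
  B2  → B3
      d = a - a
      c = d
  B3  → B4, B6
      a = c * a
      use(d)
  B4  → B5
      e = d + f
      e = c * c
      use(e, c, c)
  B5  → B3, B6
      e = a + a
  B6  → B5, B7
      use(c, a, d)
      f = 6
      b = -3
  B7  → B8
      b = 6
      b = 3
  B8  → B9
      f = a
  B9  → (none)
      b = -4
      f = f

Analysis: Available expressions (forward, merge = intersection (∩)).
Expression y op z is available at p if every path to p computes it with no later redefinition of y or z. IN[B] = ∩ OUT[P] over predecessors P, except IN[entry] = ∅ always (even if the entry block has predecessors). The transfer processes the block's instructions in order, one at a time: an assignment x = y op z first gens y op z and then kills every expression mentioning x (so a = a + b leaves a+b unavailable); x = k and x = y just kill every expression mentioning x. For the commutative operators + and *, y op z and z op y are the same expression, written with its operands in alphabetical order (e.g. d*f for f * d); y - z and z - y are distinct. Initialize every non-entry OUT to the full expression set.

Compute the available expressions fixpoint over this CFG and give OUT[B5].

Converged values:
  B0:  IN={}  OUT={c*f}
  B1:  IN={c*f}  OUT={c*f}
  B2:  IN={c*f}  OUT={a-a}
  B3:  IN={}  OUT={}
  B4:  IN={}  OUT={c*c, d+f}
  B5:  IN={}  OUT={a+a}
  B6:  IN={}  OUT={}
  B7:  IN={}  OUT={}
  B8:  IN={}  OUT={}
  B9:  IN={}  OUT={}

Merge at B5: IN[B5] = OUT[B4] ∩ OUT[B6] = {}
Applying B5's transfer function to that IN value gives OUT[B5] (row B5 above).

Answer: {a+a}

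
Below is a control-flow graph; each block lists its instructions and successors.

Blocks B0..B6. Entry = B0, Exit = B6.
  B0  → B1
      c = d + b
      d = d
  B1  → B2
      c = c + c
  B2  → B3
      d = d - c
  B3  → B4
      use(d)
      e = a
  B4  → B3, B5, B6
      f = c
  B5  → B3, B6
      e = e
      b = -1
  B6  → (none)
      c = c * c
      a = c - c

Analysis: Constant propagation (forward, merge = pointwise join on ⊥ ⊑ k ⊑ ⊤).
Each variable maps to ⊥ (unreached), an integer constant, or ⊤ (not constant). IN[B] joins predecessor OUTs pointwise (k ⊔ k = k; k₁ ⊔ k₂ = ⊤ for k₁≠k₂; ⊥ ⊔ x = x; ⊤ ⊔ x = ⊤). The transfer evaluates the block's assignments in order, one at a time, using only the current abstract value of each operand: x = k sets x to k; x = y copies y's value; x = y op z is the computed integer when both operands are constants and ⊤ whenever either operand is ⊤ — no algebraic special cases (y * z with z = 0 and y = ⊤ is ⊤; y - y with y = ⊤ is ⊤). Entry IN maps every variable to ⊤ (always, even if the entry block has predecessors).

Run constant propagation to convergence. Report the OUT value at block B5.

Answer: {a: ⊤, b: -1, c: ⊤, d: ⊤, e: ⊤, f: ⊤}

Derivation:
Fixpoint table:
  B0: | IN=(all ⊤) | OUT=(all ⊤)
  B1: | IN=(all ⊤) | OUT=(all ⊤)
  B2: | IN=(all ⊤) | OUT=(all ⊤)
  B3: | IN=(all ⊤) | OUT=(all ⊤)
  B4: | IN=(all ⊤) | OUT=(all ⊤)
  B5: | IN=(all ⊤) | OUT={b:-1; rest ⊤}
  B6: | IN=(all ⊤) | OUT=(all ⊤)

Merge at B5: IN[B5] = OUT[B4] = {a: ⊤, b: ⊤, c: ⊤, d: ⊤, e: ⊤, f: ⊤}
Applying B5's transfer function to that IN value gives OUT[B5] (row B5 above).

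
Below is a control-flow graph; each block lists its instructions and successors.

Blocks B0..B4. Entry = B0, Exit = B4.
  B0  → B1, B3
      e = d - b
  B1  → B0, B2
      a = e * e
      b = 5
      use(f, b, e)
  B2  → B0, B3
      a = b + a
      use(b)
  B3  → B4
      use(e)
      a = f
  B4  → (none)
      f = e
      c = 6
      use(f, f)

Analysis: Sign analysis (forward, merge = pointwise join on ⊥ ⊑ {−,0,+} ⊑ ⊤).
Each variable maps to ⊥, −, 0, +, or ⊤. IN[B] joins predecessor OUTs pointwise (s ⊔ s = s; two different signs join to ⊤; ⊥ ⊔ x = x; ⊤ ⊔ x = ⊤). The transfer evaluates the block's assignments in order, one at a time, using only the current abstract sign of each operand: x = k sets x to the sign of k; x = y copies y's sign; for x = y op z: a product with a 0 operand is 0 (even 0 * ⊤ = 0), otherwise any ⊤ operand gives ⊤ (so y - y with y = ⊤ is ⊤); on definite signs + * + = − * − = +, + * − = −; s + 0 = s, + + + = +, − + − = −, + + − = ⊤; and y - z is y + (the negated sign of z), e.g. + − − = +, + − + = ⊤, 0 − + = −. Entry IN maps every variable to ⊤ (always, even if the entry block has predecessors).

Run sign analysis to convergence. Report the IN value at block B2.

Per-block solution:
  B0:   IN=(all ⊤)   OUT=(all ⊤)
  B1:   IN=(all ⊤)   OUT={b:+; rest ⊤}
  B2:   IN={b:+; rest ⊤}   OUT={b:+; rest ⊤}
  B3:   IN=(all ⊤)   OUT=(all ⊤)
  B4:   IN=(all ⊤)   OUT={c:+; rest ⊤}

Merge at B2: IN[B2] = OUT[B1] = {a: ⊤, b: +, c: ⊤, d: ⊤, e: ⊤, f: ⊤}

Answer: {a: ⊤, b: +, c: ⊤, d: ⊤, e: ⊤, f: ⊤}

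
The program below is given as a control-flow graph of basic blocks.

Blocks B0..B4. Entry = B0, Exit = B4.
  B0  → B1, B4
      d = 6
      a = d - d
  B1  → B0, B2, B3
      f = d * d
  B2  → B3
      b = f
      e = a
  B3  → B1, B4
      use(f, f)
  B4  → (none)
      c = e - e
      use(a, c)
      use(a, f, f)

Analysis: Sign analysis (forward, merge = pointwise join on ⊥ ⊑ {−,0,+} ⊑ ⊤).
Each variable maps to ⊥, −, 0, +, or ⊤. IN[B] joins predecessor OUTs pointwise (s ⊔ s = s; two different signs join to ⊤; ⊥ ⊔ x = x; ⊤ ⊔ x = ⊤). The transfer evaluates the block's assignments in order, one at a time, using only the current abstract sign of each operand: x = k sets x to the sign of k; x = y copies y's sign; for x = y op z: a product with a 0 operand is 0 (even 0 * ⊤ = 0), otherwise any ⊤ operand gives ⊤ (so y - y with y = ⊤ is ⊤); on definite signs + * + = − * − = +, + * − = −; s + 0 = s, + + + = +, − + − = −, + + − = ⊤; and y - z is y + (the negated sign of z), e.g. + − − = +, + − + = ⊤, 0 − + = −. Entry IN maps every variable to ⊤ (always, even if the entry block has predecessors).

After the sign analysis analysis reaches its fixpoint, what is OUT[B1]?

Answer: {a: ⊤, b: ⊤, c: ⊤, d: +, e: ⊤, f: +}

Working:
Fixpoint table:
  B0: | IN=(all ⊤) | OUT={d:+; rest ⊤}
  B1: | IN={d:+; rest ⊤} | OUT={d:+, f:+; rest ⊤}
  B2: | IN={d:+, f:+; rest ⊤} | OUT={b:+, d:+, f:+; rest ⊤}
  B3: | IN={d:+, f:+; rest ⊤} | OUT={d:+, f:+; rest ⊤}
  B4: | IN={d:+; rest ⊤} | OUT={d:+; rest ⊤}

Merge at B1: IN[B1] = OUT[B0] ⊔ OUT[B3] = {a: ⊤, b: ⊤, c: ⊤, d: +, e: ⊤, f: ⊤}
Applying B1's transfer function to that IN value gives OUT[B1] (row B1 above).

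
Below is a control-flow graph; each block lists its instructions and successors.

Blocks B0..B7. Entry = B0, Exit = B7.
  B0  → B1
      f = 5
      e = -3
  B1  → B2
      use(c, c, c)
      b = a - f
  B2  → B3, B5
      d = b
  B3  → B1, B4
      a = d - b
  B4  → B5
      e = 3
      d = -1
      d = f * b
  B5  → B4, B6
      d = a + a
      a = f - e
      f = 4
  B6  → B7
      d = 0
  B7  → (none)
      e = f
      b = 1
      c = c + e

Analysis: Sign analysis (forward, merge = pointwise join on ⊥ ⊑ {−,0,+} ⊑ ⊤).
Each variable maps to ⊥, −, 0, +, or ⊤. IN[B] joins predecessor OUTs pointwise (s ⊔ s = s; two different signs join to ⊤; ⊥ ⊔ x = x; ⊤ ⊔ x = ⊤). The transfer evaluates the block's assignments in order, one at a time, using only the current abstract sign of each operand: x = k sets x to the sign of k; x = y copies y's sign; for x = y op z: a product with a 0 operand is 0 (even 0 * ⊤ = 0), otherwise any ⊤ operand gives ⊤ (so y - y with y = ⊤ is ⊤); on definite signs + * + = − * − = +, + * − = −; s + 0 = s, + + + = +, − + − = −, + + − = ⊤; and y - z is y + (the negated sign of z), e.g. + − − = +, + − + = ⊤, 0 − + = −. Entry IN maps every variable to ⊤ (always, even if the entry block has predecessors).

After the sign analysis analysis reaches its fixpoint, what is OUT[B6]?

Answer: {a: ⊤, b: ⊤, c: ⊤, d: 0, e: ⊤, f: +}

Trace:
Per-block solution:
  B0:  IN=(all ⊤)  OUT={e:-, f:+; rest ⊤}
  B1:  IN={e:-, f:+; rest ⊤}  OUT={e:-, f:+; rest ⊤}
  B2:  IN={e:-, f:+; rest ⊤}  OUT={e:-, f:+; rest ⊤}
  B3:  IN={e:-, f:+; rest ⊤}  OUT={e:-, f:+; rest ⊤}
  B4:  IN={f:+; rest ⊤}  OUT={e:+, f:+; rest ⊤}
  B5:  IN={f:+; rest ⊤}  OUT={f:+; rest ⊤}
  B6:  IN={f:+; rest ⊤}  OUT={d:0, f:+; rest ⊤}
  B7:  IN={d:0, f:+; rest ⊤}  OUT={b:+, d:0, e:+, f:+; rest ⊤}

Merge at B6: IN[B6] = OUT[B5] = {a: ⊤, b: ⊤, c: ⊤, d: ⊤, e: ⊤, f: +}
Applying B6's transfer function to that IN value gives OUT[B6] (row B6 above).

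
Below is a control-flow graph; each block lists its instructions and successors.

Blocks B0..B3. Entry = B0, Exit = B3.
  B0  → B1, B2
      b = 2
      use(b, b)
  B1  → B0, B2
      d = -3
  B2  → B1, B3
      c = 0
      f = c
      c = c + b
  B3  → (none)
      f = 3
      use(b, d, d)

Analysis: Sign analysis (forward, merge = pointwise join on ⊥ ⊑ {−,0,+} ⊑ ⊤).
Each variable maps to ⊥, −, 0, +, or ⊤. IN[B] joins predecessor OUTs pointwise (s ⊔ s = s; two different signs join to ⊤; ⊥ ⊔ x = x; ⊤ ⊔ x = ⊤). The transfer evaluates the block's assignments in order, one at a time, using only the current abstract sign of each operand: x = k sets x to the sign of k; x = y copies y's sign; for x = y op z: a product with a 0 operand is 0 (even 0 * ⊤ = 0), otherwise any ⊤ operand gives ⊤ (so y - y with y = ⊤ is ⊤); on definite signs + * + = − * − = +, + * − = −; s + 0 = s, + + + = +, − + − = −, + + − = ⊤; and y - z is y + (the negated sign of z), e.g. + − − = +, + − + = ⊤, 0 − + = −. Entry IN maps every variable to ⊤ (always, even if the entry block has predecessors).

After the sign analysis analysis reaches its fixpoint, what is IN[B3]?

Answer: {a: ⊤, b: +, c: +, d: ⊤, e: ⊤, f: 0}

Derivation:
Per-block solution:
  B0: | IN=(all ⊤) | OUT={b:+; rest ⊤}
  B1: | IN={b:+; rest ⊤} | OUT={b:+, d:-; rest ⊤}
  B2: | IN={b:+; rest ⊤} | OUT={b:+, c:+, f:0; rest ⊤}
  B3: | IN={b:+, c:+, f:0; rest ⊤} | OUT={b:+, c:+, f:+; rest ⊤}

Merge at B3: IN[B3] = OUT[B2] = {a: ⊤, b: +, c: +, d: ⊤, e: ⊤, f: 0}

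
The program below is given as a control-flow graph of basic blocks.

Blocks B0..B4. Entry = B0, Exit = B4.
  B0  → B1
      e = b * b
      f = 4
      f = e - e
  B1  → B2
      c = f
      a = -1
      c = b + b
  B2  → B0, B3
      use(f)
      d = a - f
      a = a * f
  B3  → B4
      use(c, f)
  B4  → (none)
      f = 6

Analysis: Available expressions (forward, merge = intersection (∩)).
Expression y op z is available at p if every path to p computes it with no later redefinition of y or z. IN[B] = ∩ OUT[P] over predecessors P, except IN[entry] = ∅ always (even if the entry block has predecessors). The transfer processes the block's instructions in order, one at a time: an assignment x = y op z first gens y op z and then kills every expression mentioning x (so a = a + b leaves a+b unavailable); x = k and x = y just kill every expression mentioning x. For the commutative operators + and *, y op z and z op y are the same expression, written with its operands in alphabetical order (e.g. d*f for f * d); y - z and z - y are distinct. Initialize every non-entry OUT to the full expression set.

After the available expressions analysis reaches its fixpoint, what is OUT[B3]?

Converged values:
  B0:   IN={}   OUT={b*b, e-e}
  B1:   IN={b*b, e-e}   OUT={b*b, b+b, e-e}
  B2:   IN={b*b, b+b, e-e}   OUT={b*b, b+b, e-e}
  B3:   IN={b*b, b+b, e-e}   OUT={b*b, b+b, e-e}
  B4:   IN={b*b, b+b, e-e}   OUT={b*b, b+b, e-e}

Merge at B3: IN[B3] = OUT[B2] = {b*b, b+b, e-e}
Applying B3's transfer function to that IN value gives OUT[B3] (row B3 above).

Answer: {b*b, b+b, e-e}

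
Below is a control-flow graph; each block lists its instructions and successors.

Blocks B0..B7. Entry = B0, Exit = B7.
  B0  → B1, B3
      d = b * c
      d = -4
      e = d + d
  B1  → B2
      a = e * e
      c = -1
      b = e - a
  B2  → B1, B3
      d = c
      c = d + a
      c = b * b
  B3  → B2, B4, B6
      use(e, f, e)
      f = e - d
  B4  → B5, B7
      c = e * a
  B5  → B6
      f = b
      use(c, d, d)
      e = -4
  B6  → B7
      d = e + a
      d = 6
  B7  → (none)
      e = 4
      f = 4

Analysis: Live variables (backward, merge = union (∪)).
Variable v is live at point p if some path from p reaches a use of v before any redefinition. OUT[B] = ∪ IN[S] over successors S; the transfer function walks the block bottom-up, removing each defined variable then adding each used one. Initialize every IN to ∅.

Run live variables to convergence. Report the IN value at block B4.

Answer: {a, b, d, e}

Working:
Fixpoint table:
  B0:  IN={a, b, c, f}  OUT={a, b, c, d, e, f}
  B1:  IN={e, f}  OUT={a, b, c, e, f}
  B2:  IN={a, b, c, e, f}  OUT={a, b, c, d, e, f}
  B3:  IN={a, b, c, d, e, f}  OUT={a, b, c, d, e, f}
  B4:  IN={a, b, d, e}  OUT={a, b, c, d}
  B5:  IN={a, b, c, d}  OUT={a, e}
  B6:  IN={a, e}  OUT={}
  B7:  IN={}  OUT={}

Merge at B4: OUT[B4] = IN[B5] ⊔ IN[B7] = {a, b, c, d}
Applying B4's transfer function to that OUT value gives IN[B4] (row B4 above).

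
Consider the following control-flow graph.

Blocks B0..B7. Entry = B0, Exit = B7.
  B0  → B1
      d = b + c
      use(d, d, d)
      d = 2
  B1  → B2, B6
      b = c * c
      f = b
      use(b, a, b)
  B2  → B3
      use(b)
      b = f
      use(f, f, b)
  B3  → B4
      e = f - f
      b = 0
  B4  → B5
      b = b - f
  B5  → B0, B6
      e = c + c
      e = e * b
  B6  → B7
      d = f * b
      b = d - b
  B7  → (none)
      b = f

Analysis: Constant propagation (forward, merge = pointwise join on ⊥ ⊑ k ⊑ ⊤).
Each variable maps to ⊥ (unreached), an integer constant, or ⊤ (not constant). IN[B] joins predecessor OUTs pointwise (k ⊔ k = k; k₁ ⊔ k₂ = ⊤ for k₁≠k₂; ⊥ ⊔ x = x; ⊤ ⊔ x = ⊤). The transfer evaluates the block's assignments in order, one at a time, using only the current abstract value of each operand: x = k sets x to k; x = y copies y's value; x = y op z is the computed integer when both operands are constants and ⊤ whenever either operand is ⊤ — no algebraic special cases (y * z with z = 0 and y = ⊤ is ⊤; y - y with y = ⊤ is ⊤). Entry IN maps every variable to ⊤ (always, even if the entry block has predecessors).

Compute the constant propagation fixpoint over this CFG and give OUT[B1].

Answer: {a: ⊤, b: ⊤, c: ⊤, d: 2, e: ⊤, f: ⊤}

Trace:
Fixpoint table:
  B0: | IN=(all ⊤) | OUT={d:2; rest ⊤}
  B1: | IN={d:2; rest ⊤} | OUT={d:2; rest ⊤}
  B2: | IN={d:2; rest ⊤} | OUT={d:2; rest ⊤}
  B3: | IN={d:2; rest ⊤} | OUT={b:0, d:2; rest ⊤}
  B4: | IN={b:0, d:2; rest ⊤} | OUT={d:2; rest ⊤}
  B5: | IN={d:2; rest ⊤} | OUT={d:2; rest ⊤}
  B6: | IN={d:2; rest ⊤} | OUT=(all ⊤)
  B7: | IN=(all ⊤) | OUT=(all ⊤)

Merge at B1: IN[B1] = OUT[B0] = {a: ⊤, b: ⊤, c: ⊤, d: 2, e: ⊤, f: ⊤}
Applying B1's transfer function to that IN value gives OUT[B1] (row B1 above).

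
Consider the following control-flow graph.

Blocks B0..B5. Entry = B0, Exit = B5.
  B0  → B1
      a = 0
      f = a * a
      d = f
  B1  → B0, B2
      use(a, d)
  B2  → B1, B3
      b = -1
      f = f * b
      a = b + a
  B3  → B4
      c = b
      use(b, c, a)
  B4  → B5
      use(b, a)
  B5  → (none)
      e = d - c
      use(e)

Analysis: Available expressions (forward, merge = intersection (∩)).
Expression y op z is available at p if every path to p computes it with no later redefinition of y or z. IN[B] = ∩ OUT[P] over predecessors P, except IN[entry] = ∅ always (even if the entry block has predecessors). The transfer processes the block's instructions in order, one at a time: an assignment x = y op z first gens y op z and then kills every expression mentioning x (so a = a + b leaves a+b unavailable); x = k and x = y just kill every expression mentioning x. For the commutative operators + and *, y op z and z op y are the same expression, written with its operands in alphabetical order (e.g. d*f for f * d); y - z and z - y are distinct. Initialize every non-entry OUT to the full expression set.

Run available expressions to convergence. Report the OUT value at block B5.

Answer: {d-c}

Trace:
Converged values:
  B0: | IN={} | OUT={a*a}
  B1: | IN={} | OUT={}
  B2: | IN={} | OUT={}
  B3: | IN={} | OUT={}
  B4: | IN={} | OUT={}
  B5: | IN={} | OUT={d-c}

Merge at B5: IN[B5] = OUT[B4] = {}
Applying B5's transfer function to that IN value gives OUT[B5] (row B5 above).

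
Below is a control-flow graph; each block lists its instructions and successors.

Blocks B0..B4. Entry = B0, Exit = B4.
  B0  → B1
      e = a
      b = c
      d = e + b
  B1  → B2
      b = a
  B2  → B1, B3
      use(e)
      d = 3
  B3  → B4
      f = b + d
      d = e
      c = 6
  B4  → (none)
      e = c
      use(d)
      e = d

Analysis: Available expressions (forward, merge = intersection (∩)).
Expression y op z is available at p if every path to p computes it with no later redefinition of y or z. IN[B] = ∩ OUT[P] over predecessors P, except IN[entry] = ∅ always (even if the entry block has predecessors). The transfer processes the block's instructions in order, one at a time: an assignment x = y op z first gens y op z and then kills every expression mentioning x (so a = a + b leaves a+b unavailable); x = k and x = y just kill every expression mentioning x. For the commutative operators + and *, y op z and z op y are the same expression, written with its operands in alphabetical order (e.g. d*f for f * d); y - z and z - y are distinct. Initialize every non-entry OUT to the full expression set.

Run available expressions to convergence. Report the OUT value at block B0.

Fixpoint table:
  B0:  IN={}  OUT={b+e}
  B1:  IN={}  OUT={}
  B2:  IN={}  OUT={}
  B3:  IN={}  OUT={}
  B4:  IN={}  OUT={}

B0 is the boundary node: IN[B0] = {}
Applying B0's transfer function to that IN value gives OUT[B0] (row B0 above).

Answer: {b+e}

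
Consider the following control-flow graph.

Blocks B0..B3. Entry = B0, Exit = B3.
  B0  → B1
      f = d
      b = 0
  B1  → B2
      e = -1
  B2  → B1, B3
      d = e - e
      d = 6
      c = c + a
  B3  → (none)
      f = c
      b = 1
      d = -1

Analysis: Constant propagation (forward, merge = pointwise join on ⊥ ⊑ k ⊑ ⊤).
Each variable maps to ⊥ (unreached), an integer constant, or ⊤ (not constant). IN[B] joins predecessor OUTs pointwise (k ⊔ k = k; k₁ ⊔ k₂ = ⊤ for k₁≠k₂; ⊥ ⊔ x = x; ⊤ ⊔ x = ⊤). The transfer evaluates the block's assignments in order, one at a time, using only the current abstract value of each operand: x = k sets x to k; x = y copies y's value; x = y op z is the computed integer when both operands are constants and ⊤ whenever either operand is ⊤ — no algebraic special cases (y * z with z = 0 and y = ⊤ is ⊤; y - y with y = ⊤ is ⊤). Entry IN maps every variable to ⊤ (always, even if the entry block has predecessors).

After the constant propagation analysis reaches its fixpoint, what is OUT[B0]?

Per-block solution:
  B0:  IN=(all ⊤)  OUT={b:0; rest ⊤}
  B1:  IN={b:0; rest ⊤}  OUT={b:0, e:-1; rest ⊤}
  B2:  IN={b:0, e:-1; rest ⊤}  OUT={b:0, d:6, e:-1; rest ⊤}
  B3:  IN={b:0, d:6, e:-1; rest ⊤}  OUT={b:1, d:-1, e:-1; rest ⊤}

B0 is the boundary node: IN[B0] = {a: ⊤, b: ⊤, c: ⊤, d: ⊤, e: ⊤, f: ⊤}
Applying B0's transfer function to that IN value gives OUT[B0] (row B0 above).

Answer: {a: ⊤, b: 0, c: ⊤, d: ⊤, e: ⊤, f: ⊤}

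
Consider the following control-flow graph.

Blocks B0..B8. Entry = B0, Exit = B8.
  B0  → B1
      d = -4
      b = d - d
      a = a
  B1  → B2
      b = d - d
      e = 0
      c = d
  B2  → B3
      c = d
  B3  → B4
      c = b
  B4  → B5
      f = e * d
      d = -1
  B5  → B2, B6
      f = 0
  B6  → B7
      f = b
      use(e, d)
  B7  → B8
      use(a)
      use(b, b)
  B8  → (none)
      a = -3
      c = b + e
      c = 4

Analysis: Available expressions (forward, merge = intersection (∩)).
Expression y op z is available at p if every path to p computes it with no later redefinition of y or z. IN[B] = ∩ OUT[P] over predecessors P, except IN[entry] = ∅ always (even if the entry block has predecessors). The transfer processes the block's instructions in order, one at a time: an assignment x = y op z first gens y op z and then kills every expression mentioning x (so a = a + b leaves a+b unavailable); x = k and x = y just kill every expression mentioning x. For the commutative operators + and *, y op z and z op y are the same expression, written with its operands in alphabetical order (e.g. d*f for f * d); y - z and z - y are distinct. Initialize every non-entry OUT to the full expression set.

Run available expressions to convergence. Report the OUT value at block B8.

Fixpoint table:
  B0: | IN={} | OUT={d-d}
  B1: | IN={d-d} | OUT={d-d}
  B2: | IN={} | OUT={}
  B3: | IN={} | OUT={}
  B4: | IN={} | OUT={}
  B5: | IN={} | OUT={}
  B6: | IN={} | OUT={}
  B7: | IN={} | OUT={}
  B8: | IN={} | OUT={b+e}

Merge at B8: IN[B8] = OUT[B7] = {}
Applying B8's transfer function to that IN value gives OUT[B8] (row B8 above).

Answer: {b+e}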